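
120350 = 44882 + 75468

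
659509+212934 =872443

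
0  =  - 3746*0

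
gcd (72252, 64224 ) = 8028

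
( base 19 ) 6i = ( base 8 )204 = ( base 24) 5c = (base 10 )132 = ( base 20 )6c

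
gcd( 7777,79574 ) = 11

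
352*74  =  26048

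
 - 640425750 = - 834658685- - 194232935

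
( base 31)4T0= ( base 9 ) 6450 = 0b1001010000111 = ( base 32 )4k7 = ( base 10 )4743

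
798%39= 18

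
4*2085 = 8340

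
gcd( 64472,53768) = 8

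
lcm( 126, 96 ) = 2016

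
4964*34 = 168776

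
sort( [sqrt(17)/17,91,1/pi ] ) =[sqrt( 17) /17,1/pi,91]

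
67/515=67/515 = 0.13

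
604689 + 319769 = 924458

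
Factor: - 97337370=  - 2^1*3^1*5^1*13^1 *249583^1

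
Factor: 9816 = 2^3*3^1*409^1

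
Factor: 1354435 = 5^1*41^1 * 6607^1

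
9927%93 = 69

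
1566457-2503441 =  - 936984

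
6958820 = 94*74030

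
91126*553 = 50392678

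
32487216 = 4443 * 7312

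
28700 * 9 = 258300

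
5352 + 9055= 14407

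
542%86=26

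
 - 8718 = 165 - 8883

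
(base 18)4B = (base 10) 83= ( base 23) 3E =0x53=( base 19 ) 47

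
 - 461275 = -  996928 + 535653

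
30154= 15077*2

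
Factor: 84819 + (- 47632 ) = 37187 = 41^1* 907^1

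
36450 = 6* 6075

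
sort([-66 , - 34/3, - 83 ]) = [ - 83,-66, - 34/3 ] 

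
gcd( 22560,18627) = 3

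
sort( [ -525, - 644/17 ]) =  [-525, - 644/17] 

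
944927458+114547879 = 1059475337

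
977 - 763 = 214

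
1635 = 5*327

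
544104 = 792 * 687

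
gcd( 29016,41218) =2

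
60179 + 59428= 119607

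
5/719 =5/719 = 0.01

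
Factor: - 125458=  - 2^1*149^1 * 421^1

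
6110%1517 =42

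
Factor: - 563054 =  - 2^1*281527^1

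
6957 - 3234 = 3723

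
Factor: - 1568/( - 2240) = 2^ (  -  1 )*5^( - 1)* 7^1  =  7/10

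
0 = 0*419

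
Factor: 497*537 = 3^1*7^1*71^1*179^1 = 266889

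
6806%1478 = 894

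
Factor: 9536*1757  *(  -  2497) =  - 2^6*7^1*11^1*149^1* 227^1*251^1 =- 41836615744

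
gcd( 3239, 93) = 1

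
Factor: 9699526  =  2^1 *857^1*5659^1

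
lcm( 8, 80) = 80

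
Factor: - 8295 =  - 3^1*5^1 * 7^1*79^1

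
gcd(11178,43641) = 9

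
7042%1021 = 916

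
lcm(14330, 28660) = 28660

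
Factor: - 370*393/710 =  - 3^1*37^1*71^( - 1)*131^1=- 14541/71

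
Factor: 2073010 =2^1* 5^1*207301^1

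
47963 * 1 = 47963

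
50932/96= 530  +  13/24 = 530.54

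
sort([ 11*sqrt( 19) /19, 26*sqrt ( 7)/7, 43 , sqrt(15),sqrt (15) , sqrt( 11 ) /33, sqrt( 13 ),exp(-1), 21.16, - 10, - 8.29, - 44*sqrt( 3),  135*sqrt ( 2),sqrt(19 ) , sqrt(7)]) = [  -  44*sqrt( 3 ), - 10,  -  8.29,sqrt( 11)/33,exp( - 1) , 11 *sqrt( 19 ) /19, sqrt( 7), sqrt( 13 ), sqrt (15 ), sqrt ( 15 ), sqrt (19), 26*sqrt( 7 ) /7,  21.16, 43, 135*sqrt( 2)] 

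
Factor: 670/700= 67/70 = 2^( - 1)*5^( - 1 )*7^( - 1)*67^1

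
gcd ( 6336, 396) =396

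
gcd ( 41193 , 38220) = 3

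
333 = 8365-8032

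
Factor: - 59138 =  - 2^1*29569^1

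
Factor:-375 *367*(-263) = 36195375 = 3^1*5^3*263^1*367^1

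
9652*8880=85709760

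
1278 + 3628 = 4906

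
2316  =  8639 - 6323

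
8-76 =- 68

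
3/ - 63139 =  - 1  +  63136/63139  =  - 0.00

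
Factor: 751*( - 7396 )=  - 5554396= - 2^2 * 43^2 * 751^1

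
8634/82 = 105 + 12/41= 105.29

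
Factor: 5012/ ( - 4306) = -2^1*7^1* 179^1*2153^( - 1 ) = - 2506/2153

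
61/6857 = 61/6857 =0.01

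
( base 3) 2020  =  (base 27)26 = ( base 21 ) 2i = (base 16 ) 3C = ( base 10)60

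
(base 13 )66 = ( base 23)3f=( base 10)84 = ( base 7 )150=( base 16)54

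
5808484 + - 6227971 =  - 419487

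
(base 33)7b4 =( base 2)1111100110110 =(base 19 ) 132A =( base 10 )7990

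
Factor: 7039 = 7039^1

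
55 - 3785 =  - 3730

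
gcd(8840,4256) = 8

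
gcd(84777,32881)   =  1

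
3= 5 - 2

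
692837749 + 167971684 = 860809433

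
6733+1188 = 7921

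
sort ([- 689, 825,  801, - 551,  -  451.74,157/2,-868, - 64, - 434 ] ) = [-868, - 689,  -  551 , - 451.74, - 434, - 64,157/2, 801,825 ]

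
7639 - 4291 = 3348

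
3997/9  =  3997/9 = 444.11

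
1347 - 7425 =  - 6078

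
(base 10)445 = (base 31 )EB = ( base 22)K5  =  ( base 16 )1bd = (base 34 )d3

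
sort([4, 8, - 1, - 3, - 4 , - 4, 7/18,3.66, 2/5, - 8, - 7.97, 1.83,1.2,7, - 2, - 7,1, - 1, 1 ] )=[ - 8, - 7.97, - 7, - 4,-4, - 3,-2 ,-1, - 1,7/18, 2/5, 1,1,1.2, 1.83,3.66, 4,7,8 ] 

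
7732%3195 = 1342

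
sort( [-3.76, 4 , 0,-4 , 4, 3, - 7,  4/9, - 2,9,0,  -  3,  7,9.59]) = [ - 7, - 4,-3.76, - 3 ,-2,0,0,  4/9 , 3, 4,4,7,9, 9.59]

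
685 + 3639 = 4324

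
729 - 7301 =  - 6572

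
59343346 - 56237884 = 3105462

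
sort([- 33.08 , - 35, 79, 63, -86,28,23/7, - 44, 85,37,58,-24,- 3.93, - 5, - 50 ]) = [-86,- 50,- 44,- 35,-33.08, - 24, - 5, - 3.93  ,  23/7,28,37,58,  63,79,85 ]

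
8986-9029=-43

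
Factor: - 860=  -  2^2*5^1*43^1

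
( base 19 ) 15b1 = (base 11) 6738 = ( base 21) k2c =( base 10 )8874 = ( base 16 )22aa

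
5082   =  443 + 4639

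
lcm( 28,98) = 196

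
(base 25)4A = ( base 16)6E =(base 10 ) 110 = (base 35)35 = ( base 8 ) 156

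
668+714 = 1382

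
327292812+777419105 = 1104711917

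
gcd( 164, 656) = 164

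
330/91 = 330/91 = 3.63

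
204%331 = 204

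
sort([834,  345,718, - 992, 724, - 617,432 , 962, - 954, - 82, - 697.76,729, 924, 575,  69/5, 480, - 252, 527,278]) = [ - 992,-954, - 697.76, - 617, - 252, - 82  ,  69/5,278,345, 432, 480 , 527,  575, 718 , 724, 729,834 , 924, 962] 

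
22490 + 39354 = 61844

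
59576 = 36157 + 23419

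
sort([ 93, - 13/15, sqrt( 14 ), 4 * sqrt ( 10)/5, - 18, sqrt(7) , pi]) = [-18, - 13/15, 4*sqrt( 10) /5,sqrt( 7),pi, sqrt(14), 93] 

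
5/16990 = 1/3398 = 0.00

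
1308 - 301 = 1007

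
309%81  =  66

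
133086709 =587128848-454042139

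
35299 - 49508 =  - 14209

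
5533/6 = 922+1/6 = 922.17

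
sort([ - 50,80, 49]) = [ - 50, 49 , 80]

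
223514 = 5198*43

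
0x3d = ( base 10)61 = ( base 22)2h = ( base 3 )2021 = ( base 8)75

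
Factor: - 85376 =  - 2^7*23^1*29^1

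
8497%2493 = 1018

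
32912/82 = 16456/41 = 401.37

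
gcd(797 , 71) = 1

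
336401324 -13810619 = 322590705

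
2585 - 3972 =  - 1387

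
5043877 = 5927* 851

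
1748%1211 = 537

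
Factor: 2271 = 3^1*757^1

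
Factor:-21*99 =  - 3^3*7^1*11^1 = -2079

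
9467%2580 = 1727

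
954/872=477/436 = 1.09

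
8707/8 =1088 + 3/8 = 1088.38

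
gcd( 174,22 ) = 2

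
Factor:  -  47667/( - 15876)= 15889/5292=   2^(-2)*3^( - 3 ) * 7^( - 2)* 15889^1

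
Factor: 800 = 2^5*5^2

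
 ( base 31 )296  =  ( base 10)2207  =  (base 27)30K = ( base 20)5A7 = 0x89f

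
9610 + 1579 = 11189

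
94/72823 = 94/72823 = 0.00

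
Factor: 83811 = 3^1 *7^1*13^1*307^1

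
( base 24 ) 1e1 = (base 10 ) 913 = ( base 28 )14H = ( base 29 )12e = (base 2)1110010001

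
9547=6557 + 2990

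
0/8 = 0 = 0.00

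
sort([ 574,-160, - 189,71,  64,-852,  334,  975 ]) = [ -852,-189 , - 160, 64,  71,  334,  574, 975]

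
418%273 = 145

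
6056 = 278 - -5778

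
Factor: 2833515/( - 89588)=-2^( - 2)*3^3 *5^1*139^1*151^1*22397^( - 1 )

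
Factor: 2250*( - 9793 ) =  - 2^1 * 3^2*5^3*7^1*1399^1 =- 22034250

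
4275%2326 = 1949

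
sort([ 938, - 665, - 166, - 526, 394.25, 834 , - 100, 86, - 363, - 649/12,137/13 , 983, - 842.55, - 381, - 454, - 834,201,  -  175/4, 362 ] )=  [ - 842.55, - 834, - 665 , - 526 , - 454, - 381 , -363 , - 166 , - 100, - 649/12, - 175/4, 137/13,86,201, 362 , 394.25,834 , 938,983 ] 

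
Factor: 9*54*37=2^1*3^5*37^1 = 17982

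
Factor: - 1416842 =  - 2^1 * 7^1*101203^1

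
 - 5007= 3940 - 8947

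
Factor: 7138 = 2^1*43^1*83^1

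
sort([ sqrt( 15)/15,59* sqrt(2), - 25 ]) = [ - 25,  sqrt( 15) /15,  59 * sqrt( 2)]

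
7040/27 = 260 + 20/27 = 260.74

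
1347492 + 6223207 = 7570699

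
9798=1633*6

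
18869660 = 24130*782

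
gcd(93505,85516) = 1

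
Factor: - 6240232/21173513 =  - 2^3 *2663^(-1)*7951^( - 1 )*780029^1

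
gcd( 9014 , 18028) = 9014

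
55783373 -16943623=38839750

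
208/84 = 52/21 = 2.48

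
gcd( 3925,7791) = 1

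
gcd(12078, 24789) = 3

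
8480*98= 831040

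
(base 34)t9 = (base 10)995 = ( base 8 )1743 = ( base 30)135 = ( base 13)5B7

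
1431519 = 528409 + 903110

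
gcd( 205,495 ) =5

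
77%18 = 5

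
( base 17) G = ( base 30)g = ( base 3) 121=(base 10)16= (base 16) 10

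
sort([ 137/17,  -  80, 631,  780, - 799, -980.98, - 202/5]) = [  -  980.98, -799, - 80 , -202/5, 137/17,631,780]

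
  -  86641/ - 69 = 3767/3=1255.67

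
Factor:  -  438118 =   -  2^1 * 219059^1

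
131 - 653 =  - 522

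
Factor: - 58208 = - 2^5 * 17^1 * 107^1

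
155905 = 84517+71388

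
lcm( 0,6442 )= 0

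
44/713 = 44/713=   0.06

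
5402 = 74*73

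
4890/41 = 119 + 11/41 = 119.27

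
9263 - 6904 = 2359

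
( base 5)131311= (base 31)5CT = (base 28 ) 6hq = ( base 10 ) 5206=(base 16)1456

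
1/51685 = 1/51685= 0.00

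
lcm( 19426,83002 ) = 913022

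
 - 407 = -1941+1534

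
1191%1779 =1191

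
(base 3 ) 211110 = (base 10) 606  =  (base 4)21132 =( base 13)378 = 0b1001011110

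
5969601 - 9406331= - 3436730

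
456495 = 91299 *5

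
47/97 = 47/97 = 0.48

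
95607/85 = 95607/85= 1124.79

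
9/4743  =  1/527 = 0.00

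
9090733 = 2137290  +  6953443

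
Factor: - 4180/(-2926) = 10/7 = 2^1*5^1*7^(- 1)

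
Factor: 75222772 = 2^2*631^1*29803^1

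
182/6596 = 91/3298 = 0.03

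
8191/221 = 8191/221 =37.06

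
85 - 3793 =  - 3708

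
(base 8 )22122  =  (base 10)9298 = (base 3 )110202101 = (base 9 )13671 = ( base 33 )8HP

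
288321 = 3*96107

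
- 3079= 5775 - 8854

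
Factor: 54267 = 3^1 * 18089^1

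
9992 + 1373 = 11365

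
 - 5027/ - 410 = 12 + 107/410 = 12.26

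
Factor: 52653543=3^1 * 43^1*191^1*2137^1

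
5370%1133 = 838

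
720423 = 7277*99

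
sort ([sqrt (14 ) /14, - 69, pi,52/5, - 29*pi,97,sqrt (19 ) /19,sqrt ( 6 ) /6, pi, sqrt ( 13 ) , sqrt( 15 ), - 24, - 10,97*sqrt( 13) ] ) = [-29*pi,- 69,-24, - 10,sqrt( 19 ) /19,sqrt(14 )/14,  sqrt(6 )/6,pi,pi, sqrt (13 ),sqrt(15 ), 52/5,  97, 97*sqrt (13 ) ] 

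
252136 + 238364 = 490500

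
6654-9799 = -3145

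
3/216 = 1/72 = 0.01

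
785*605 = 474925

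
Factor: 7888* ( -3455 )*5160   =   - 2^7* 3^1 * 5^2*17^1 * 29^1*43^1  *691^1  =  - 140625686400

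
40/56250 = 4/5625 = 0.00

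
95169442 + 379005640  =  474175082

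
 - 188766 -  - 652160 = 463394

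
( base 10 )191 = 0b10111111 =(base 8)277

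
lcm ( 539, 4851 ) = 4851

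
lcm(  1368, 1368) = 1368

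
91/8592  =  91/8592 =0.01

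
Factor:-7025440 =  - 2^5 * 5^1* 19^1*2311^1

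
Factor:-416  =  -2^5*13^1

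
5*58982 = 294910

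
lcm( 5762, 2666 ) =178622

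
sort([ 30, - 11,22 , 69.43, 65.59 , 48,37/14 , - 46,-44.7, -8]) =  [ - 46, - 44.7,  -  11, - 8,37/14,22,30 , 48, 65.59 , 69.43]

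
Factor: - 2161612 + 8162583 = 1949^1 * 3079^1 =6000971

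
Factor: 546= 2^1*3^1*7^1*13^1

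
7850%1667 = 1182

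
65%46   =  19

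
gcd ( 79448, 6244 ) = 4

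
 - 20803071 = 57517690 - 78320761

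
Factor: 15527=15527^1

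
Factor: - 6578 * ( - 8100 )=53281800 = 2^3* 3^4*5^2*11^1*13^1*23^1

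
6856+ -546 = 6310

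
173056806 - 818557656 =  - 645500850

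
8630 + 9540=18170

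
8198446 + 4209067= 12407513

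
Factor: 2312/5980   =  578/1495 = 2^1 * 5^ (- 1 ) * 13^( - 1) * 17^2 * 23^( - 1 )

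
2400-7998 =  - 5598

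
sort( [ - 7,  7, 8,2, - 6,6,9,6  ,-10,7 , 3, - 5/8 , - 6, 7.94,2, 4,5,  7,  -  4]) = [-10, - 7, - 6, - 6, - 4,  -  5/8,  2,2,3, 4,5, 6,6,7 , 7,7,  7.94,8,  9] 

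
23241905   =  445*52229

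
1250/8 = 625/4 =156.25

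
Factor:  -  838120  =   - 2^3 *5^1*  23^1*911^1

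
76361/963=76361/963= 79.29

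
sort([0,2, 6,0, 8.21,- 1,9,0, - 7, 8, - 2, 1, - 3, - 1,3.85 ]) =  [ - 7,- 3, - 2, - 1 , - 1,0,0,0, 1, 2 , 3.85,6, 8, 8.21 , 9 ]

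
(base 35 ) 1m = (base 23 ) 2b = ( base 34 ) 1N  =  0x39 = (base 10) 57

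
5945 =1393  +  4552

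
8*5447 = 43576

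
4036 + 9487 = 13523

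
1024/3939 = 1024/3939 = 0.26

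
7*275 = 1925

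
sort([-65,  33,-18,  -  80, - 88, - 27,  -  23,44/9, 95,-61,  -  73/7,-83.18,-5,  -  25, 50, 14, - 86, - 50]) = [ - 88, - 86 , - 83.18,-80,-65,-61, - 50, -27, - 25, - 23,-18, - 73/7,- 5,44/9 , 14, 33,50 , 95 ]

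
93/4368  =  31/1456 = 0.02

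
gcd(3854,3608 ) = 82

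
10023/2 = 5011  +  1/2  =  5011.50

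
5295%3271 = 2024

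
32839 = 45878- 13039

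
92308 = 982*94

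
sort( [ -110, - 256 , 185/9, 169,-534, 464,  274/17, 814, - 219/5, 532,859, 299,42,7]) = [ - 534, -256,-110,-219/5 , 7, 274/17, 185/9,42,  169,299, 464, 532,814 , 859 ] 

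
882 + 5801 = 6683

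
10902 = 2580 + 8322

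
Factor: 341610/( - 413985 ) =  - 118/143  =  -  2^1 * 11^( - 1)*13^(-1) * 59^1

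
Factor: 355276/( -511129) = -2^2*23^( - 1) * 71^(-1) * 313^(- 1)*88819^1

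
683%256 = 171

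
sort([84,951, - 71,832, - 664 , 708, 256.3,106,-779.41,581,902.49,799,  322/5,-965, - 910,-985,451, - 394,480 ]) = [  -  985,- 965,-910 ,-779.41 ,- 664,-394, - 71, 322/5,84, 106 , 256.3,451,480,581,708, 799,832,902.49, 951 ] 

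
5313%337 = 258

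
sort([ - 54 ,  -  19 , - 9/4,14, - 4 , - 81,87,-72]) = [ -81, - 72, - 54, - 19, - 4  , - 9/4,  14,87 ] 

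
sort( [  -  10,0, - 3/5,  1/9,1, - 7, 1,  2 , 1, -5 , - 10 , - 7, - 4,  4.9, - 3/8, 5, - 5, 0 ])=[-10, - 10, - 7,- 7,-5,-5,-4, - 3/5,  -  3/8,0 , 0, 1/9, 1, 1,1,2,  4.9, 5] 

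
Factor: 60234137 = 1093^1 * 55109^1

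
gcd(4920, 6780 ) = 60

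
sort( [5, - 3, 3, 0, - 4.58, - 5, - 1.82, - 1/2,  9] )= [ - 5, - 4.58, - 3, - 1.82, - 1/2,0, 3,  5, 9] 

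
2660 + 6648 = 9308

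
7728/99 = 78 + 2/33 = 78.06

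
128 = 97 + 31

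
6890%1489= 934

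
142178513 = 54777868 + 87400645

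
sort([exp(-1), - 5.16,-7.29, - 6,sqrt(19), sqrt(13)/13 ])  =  [ - 7.29, - 6, - 5.16, sqrt( 13)/13, exp(-1), sqrt(19)]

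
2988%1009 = 970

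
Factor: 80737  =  80737^1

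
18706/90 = 9353/45 = 207.84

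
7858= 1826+6032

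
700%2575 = 700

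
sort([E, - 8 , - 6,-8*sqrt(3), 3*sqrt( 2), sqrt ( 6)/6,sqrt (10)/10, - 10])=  [ - 8 * sqrt ( 3), - 10, - 8, - 6, sqrt(10 )/10,sqrt( 6 ) /6 , E,  3 * sqrt( 2) ]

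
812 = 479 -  - 333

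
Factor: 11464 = 2^3*  1433^1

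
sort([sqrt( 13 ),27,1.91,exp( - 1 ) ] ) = [exp ( - 1),1.91 , sqrt( 13 ),27]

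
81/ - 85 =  - 1 + 4/85= - 0.95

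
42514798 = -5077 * ( - 8374 ) 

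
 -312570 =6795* ( - 46)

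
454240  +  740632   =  1194872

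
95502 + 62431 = 157933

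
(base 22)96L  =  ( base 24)7jl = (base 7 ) 16101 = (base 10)4509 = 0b1000110011101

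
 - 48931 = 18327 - 67258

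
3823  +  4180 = 8003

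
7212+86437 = 93649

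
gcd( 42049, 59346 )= 7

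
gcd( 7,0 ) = 7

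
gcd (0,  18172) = 18172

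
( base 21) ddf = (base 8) 13605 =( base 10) 6021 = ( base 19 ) gch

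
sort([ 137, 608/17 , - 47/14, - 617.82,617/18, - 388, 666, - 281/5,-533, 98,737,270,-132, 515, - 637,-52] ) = [-637, - 617.82,-533,  -  388,  -  132, -281/5, - 52, - 47/14,617/18, 608/17, 98,137 , 270, 515, 666,737 ]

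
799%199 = 3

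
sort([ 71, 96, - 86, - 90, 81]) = [- 90, - 86, 71, 81 , 96 ]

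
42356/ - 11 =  - 3851  +  5/11 = - 3850.55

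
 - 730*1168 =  - 852640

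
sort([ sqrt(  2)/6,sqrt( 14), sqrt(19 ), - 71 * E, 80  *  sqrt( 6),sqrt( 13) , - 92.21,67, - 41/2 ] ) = [ - 71  *E,-92.21, - 41/2,sqrt( 2 ) /6,sqrt(13), sqrt(14 ), sqrt(19),67,80 * sqrt ( 6)]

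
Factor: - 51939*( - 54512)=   2831298768 = 2^4 *3^2*29^1*199^1*3407^1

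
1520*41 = 62320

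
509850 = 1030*495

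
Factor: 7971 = 3^1*2657^1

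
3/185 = 3/185 = 0.02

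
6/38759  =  6/38759= 0.00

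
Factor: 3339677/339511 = 11^1*19^( - 1)*73^1*107^( - 1 ) * 167^( - 1)*4159^1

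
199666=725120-525454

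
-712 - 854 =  -1566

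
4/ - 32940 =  - 1/8235 = - 0.00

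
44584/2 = 22292  =  22292.00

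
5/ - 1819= -5/1819= -0.00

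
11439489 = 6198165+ 5241324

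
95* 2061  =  195795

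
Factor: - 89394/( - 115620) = 2^(-1)*5^( - 1 )*41^( - 1)*317^1 = 317/410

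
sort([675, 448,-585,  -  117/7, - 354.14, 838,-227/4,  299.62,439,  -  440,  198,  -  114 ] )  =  [ - 585, - 440, - 354.14, - 114, - 227/4, -117/7,198, 299.62,439 , 448, 675,838]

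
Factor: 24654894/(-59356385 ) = -2^1*3^1*5^(-1 )*19^1*149^( - 1)*7243^( - 1)*19661^1=- 2241354/5396035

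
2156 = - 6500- - 8656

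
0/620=0 = 0.00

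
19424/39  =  19424/39 = 498.05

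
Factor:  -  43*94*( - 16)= 64672 = 2^5*43^1 *47^1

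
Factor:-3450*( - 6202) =21396900 = 2^2*3^1*5^2*7^1 * 23^1*443^1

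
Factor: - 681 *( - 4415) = 3006615 = 3^1 * 5^1*227^1*883^1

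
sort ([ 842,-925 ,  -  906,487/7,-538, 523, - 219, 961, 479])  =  [ - 925  , - 906, - 538, - 219, 487/7,479, 523, 842,961]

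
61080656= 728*83902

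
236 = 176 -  - 60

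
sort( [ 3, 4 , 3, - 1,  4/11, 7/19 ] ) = [ - 1 , 4/11 , 7/19, 3, 3,4 ] 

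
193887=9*21543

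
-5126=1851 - 6977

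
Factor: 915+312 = 3^1*409^1 = 1227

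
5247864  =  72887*72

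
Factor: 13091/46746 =2^( - 1 )*3^( - 2)*7^(-2) * 13^1*19^1 = 247/882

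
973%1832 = 973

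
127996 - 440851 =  - 312855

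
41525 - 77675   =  -36150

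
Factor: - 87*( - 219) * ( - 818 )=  - 2^1*3^2*29^1*73^1*409^1= - 15585354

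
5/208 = 5/208 = 0.02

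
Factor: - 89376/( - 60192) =49/33 = 3^( - 1)*7^2*11^( - 1)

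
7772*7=54404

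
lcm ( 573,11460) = 11460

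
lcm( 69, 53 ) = 3657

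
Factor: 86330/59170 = 89/61 = 61^(  -  1)*89^1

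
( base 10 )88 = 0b1011000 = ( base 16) 58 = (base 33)2m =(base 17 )53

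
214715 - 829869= - 615154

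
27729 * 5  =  138645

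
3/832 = 3/832 = 0.00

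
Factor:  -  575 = -5^2*23^1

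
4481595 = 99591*45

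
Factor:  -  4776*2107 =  - 10063032 = - 2^3*3^1*7^2*43^1 * 199^1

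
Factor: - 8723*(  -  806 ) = 7030738 =2^1*11^1*13^2*31^1*61^1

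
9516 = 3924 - -5592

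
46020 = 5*9204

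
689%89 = 66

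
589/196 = 589/196 = 3.01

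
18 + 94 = 112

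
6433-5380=1053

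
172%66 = 40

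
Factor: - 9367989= - 3^1*1151^1*2713^1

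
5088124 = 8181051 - 3092927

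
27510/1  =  27510 = 27510.00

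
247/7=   35 + 2/7 = 35.29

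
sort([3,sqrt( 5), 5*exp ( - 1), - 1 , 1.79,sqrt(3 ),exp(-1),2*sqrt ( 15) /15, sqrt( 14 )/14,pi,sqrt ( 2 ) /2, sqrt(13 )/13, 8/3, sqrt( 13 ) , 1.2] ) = [-1,sqrt( 14 ) /14,sqrt( 13)/13, exp( - 1), 2*sqrt(15)/15,sqrt( 2)/2, 1.2, sqrt( 3),1.79, 5*exp( - 1 ) , sqrt( 5 ), 8/3,3,pi , sqrt( 13 )]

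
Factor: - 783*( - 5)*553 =2164995 = 3^3*5^1 *7^1 * 29^1*79^1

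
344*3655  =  1257320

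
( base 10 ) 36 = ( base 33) 13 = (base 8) 44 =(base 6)100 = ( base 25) 1B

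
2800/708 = 3 + 169/177 = 3.95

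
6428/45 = 6428/45 = 142.84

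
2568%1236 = 96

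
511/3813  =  511/3813 =0.13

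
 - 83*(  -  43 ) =3569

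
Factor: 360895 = 5^1*89^1* 811^1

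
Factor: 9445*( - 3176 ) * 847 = -25407730040 = -2^3*5^1 * 7^1*11^2 * 397^1*1889^1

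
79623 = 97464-17841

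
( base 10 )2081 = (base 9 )2762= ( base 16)821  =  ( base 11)1622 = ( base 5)31311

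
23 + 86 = 109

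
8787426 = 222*39583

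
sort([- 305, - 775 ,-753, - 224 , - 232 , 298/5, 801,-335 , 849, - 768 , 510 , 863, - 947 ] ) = [ - 947,  -  775, - 768, - 753, - 335, - 305 , - 232, - 224, 298/5, 510,801, 849,863 ] 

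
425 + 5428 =5853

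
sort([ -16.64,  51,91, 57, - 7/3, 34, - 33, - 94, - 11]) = [- 94, - 33, - 16.64, - 11 , - 7/3 , 34, 51,57,91]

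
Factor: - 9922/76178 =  - 11^2 * 929^( - 1) = - 121/929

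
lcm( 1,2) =2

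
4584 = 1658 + 2926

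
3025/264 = 275/24  =  11.46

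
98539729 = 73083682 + 25456047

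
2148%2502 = 2148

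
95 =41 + 54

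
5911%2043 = 1825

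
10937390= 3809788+7127602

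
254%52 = 46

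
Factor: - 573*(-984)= 563832 = 2^3*3^2*41^1*191^1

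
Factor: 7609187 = 439^1 * 17333^1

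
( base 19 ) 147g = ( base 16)2104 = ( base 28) ALO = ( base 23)FMB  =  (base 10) 8452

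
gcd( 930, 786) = 6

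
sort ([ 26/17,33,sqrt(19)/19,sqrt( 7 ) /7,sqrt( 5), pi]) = [ sqrt (19 ) /19,sqrt (7 )/7, 26/17, sqrt( 5),pi,33]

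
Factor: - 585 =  - 3^2  *  5^1 * 13^1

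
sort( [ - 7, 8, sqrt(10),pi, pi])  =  [ - 7, pi, pi,sqrt( 10 ), 8] 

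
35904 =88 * 408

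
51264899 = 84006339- 32741440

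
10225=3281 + 6944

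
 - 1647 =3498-5145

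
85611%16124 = 4991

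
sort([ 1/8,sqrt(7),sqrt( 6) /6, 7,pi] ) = [ 1/8 , sqrt(6 ) /6, sqrt( 7 ), pi,7]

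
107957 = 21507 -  - 86450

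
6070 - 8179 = -2109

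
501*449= 224949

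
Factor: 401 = 401^1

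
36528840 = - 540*( - 67646)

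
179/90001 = 179/90001 = 0.00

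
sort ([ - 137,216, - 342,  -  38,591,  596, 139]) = [ - 342, - 137, - 38 , 139  ,  216, 591,  596] 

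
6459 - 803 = 5656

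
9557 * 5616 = 53672112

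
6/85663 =6/85663 = 0.00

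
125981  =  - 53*(  -  2377)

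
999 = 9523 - 8524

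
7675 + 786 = 8461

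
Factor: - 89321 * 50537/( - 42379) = 97^1 * 179^1*499^1*521^1*42379^( - 1 ) = 4514015377/42379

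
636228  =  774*822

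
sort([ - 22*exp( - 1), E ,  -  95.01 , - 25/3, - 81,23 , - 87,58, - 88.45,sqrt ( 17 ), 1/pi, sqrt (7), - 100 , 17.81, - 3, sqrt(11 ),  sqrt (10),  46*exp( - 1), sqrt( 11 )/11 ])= [- 100, - 95.01 , - 88.45,- 87, - 81, - 25/3,-22*exp( - 1 ), -3,sqrt(11)/11,1/pi, sqrt(7 ) , E,sqrt(10 ), sqrt( 11),sqrt(17 ),  46*exp(  -  1), 17.81, 23,58]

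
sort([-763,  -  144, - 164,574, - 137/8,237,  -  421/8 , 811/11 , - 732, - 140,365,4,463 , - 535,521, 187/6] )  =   [ - 763, - 732, - 535 , - 164, - 144, - 140, - 421/8, - 137/8,4,187/6, 811/11,237,365,463,521 , 574 ] 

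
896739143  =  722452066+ 174287077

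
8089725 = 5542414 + 2547311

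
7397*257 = 1901029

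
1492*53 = 79076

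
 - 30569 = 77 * (  -  397 )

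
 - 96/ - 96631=96/96631 =0.00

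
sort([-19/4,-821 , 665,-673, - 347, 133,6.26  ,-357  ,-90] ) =[-821, - 673, - 357, - 347, - 90 ,-19/4 , 6.26 , 133,665]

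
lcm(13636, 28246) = 395444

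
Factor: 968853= 3^1*322951^1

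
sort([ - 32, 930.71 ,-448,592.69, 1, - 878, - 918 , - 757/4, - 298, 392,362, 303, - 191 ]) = [ - 918, - 878, - 448, - 298, - 191, - 757/4, - 32 , 1,  303,362,392,592.69,930.71 ]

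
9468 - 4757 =4711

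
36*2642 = 95112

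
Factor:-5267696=-2^4*7^2*6719^1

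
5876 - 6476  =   - 600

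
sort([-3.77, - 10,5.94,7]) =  [ - 10, -3.77,5.94,  7]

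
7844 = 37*212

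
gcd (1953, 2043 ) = 9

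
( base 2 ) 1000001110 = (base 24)lm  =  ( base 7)1351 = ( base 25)L1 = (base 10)526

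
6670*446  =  2974820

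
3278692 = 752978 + 2525714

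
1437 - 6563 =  - 5126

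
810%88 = 18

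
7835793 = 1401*5593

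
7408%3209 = 990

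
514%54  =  28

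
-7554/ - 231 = 32 + 54/77 = 32.70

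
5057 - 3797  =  1260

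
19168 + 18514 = 37682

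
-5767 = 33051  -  38818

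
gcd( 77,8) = 1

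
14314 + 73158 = 87472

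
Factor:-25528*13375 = - 2^3*5^3*107^1 * 3191^1 = - 341437000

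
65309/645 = 101 + 164/645 = 101.25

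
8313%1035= 33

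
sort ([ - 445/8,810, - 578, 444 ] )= [ - 578,-445/8,444,810]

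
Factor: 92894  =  2^1 *46447^1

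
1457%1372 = 85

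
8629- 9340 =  -711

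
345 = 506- 161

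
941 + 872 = 1813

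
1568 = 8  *196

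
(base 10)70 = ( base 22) 34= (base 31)28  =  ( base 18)3g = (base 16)46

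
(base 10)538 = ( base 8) 1032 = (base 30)HS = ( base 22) 12a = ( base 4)20122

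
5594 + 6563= 12157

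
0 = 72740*0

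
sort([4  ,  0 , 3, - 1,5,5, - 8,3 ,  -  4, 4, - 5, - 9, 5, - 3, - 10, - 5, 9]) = [-10, - 9, - 8, - 5, - 5, - 4,-3,  -  1, 0, 3, 3, 4, 4,5, 5, 5, 9 ]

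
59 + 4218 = 4277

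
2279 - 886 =1393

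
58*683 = 39614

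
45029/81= 45029/81 =555.91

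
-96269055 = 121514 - 96390569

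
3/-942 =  - 1 +313/314= - 0.00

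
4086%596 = 510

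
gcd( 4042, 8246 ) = 2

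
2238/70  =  1119/35  =  31.97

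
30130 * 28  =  843640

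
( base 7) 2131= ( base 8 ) 1365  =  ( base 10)757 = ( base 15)357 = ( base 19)21G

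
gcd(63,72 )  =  9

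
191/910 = 191/910 = 0.21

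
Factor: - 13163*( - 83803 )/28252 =2^( - 2 )*7^ (-1 )*181^1*463^1*1009^( - 1 )*13163^1 = 1103098889/28252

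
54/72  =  3/4= 0.75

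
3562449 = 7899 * 451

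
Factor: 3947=3947^1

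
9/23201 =9/23201  =  0.00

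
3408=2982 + 426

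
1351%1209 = 142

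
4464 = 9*496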